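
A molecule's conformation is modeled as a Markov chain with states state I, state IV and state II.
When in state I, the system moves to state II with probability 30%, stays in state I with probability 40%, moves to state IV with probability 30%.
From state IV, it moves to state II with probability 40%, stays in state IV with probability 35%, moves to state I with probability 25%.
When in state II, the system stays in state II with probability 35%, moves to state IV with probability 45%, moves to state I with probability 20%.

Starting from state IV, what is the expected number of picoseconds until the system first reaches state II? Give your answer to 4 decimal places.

Let t(s) be the expected number of picoseconds to first reach state II from state s, with t(state II) = 0. Conditioning on the first picosecond:
t(state I) = 1 + 0.4·t(state I) + 0.3·t(state IV)
t(state IV) = 1 + 0.25·t(state I) + 0.35·t(state IV)
Solving: t(state I) = 3.0159, t(state IV) = 2.6984.
Expected picoseconds from state IV to state II: 2.6984.

2.6984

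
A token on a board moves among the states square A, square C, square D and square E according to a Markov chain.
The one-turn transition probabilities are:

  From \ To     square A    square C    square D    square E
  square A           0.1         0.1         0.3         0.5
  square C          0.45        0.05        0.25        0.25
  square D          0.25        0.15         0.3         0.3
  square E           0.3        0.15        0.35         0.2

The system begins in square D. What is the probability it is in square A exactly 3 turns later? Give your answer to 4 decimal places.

0.2515

Propagate the distribution vector 3 turns from square D.
After 0 turns: (0.0000, 0.0000, 1.0000, 0.0000)
After 1 turn: (0.2500, 0.1500, 0.3000, 0.3000)
After 2 turns: (0.2575, 0.1225, 0.3075, 0.3125)
After 3 turns: (0.2515, 0.1249, 0.3095, 0.3141)
P(in square A after 3 turns) = 0.2515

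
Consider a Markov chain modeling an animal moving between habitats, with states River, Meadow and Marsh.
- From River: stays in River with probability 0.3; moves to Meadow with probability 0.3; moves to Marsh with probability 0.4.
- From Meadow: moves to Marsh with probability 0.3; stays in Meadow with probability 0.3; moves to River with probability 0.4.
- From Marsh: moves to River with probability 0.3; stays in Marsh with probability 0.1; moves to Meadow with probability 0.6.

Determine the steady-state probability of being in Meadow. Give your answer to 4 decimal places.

Let the stationary distribution be π with π = πP and π_1 + π_2 + π_3 = 1.
π_1 = 0.3·π_1 + 0.4·π_2 + 0.3·π_3
π_2 = 0.3·π_1 + 0.3·π_2 + 0.6·π_3
Solving with the normalization constraint gives π = (0.3383, 0.3835, 0.2782).
So the stationary probability of Meadow is 0.3835.

0.3835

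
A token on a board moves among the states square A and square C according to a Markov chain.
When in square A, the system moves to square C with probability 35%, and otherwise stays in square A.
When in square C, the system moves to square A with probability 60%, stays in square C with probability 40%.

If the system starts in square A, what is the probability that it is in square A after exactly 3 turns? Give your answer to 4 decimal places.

0.6316

Propagate the distribution vector 3 turns from square A.
After 0 turns: (1.0000, 0.0000)
After 1 turn: (0.6500, 0.3500)
After 2 turns: (0.6325, 0.3675)
After 3 turns: (0.6316, 0.3684)
P(in square A after 3 turns) = 0.6316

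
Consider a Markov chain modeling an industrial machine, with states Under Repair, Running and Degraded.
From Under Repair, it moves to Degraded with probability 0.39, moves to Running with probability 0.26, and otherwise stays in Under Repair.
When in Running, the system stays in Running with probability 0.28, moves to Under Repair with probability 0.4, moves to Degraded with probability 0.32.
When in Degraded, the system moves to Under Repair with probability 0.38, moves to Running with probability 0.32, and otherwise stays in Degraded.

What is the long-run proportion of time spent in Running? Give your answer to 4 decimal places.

0.2861

Let the stationary distribution be π with π = πP and π_1 + π_2 + π_3 = 1.
π_1 = 0.35·π_1 + 0.4·π_2 + 0.38·π_3
π_2 = 0.26·π_1 + 0.28·π_2 + 0.32·π_3
Solving with the normalization constraint gives π = (0.3745, 0.2861, 0.3394).
So the stationary probability of Running is 0.2861.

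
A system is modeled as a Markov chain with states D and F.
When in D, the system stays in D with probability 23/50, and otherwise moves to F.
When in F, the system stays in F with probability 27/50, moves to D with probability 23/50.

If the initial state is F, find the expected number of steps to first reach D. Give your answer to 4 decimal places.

2.1739

Let t(s) be the expected number of steps to first reach D from state s, with t(D) = 0. Conditioning on the first step:
t(F) = 1 + 0.54·t(F)
Solving: t(F) = 2.1739.
Expected steps from F to D: 2.1739.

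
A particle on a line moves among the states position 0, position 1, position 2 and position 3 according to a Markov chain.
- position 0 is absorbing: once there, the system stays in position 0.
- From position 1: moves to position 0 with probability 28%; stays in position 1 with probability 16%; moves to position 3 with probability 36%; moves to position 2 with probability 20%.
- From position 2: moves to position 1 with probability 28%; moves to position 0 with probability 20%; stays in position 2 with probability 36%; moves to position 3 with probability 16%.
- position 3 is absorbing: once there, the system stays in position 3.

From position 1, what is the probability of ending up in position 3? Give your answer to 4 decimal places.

Let h(s) be the probability of absorption at position 3 starting from transient state s. Then h(position 3) = 1 and h(position 0) = 0. By first-step analysis:
h(position 1) = 0.28·0 + 0.16·h(position 1) + 0.2·h(position 2) + 0.36·1
h(position 2) = 0.2·0 + 0.28·h(position 1) + 0.36·h(position 2) + 0.16·1
Solving: h(position 1) = 0.5449, h(position 2) = 0.4884.
Starting from position 1, the probability is 0.5449.

0.5449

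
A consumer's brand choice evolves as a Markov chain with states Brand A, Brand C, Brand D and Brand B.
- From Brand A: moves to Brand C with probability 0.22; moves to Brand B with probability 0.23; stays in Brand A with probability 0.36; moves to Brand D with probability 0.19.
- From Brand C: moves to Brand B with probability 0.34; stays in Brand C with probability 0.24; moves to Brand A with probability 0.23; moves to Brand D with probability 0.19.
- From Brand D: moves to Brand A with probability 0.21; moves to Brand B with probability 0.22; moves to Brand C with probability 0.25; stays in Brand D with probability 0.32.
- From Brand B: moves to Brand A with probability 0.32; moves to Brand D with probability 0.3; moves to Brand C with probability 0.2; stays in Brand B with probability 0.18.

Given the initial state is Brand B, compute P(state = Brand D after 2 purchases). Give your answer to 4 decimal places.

Propagate the distribution vector 2 purchases from Brand B.
After 0 purchases: (0.0000, 0.0000, 0.0000, 1.0000)
After 1 purchase: (0.3200, 0.2000, 0.3000, 0.1800)
After 2 purchases: (0.2818, 0.2294, 0.2488, 0.2400)
P(in Brand D after 2 purchases) = 0.2488

0.2488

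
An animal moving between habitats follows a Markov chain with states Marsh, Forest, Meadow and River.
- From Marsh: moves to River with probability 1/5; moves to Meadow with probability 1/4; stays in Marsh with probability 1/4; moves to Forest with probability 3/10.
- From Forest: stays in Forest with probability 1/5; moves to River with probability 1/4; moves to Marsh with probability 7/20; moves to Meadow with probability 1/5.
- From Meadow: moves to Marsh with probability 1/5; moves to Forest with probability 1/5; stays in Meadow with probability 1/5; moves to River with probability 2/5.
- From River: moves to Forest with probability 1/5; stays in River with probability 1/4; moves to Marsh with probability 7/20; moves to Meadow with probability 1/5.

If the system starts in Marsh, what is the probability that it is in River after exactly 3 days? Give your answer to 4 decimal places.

Propagate the distribution vector 3 days from Marsh.
After 0 days: (1.0000, 0.0000, 0.0000, 0.0000)
After 1 day: (0.2500, 0.3000, 0.2500, 0.2000)
After 2 days: (0.2875, 0.2250, 0.2125, 0.2750)
After 3 days: (0.2894, 0.2288, 0.2144, 0.2675)
P(in River after 3 days) = 0.2675

0.2675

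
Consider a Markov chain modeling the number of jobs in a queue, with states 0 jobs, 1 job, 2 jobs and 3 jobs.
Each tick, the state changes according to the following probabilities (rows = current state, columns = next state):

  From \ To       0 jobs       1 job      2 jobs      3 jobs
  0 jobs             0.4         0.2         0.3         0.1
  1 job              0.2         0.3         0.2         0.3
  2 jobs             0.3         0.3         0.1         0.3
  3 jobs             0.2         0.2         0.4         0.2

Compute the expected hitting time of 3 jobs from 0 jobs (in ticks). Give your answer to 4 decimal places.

5.1174

Let t(s) be the expected number of ticks to first reach 3 jobs from state s, with t(3 jobs) = 0. Conditioning on the first tick:
t(0 jobs) = 1 + 0.4·t(0 jobs) + 0.2·t(1 job) + 0.3·t(2 jobs)
t(1 job) = 1 + 0.2·t(0 jobs) + 0.3·t(1 job) + 0.2·t(2 jobs)
t(2 jobs) = 1 + 0.3·t(0 jobs) + 0.3·t(1 job) + 0.1·t(2 jobs)
Solving: t(0 jobs) = 5.1174, t(1 job) = 4.0845, t(2 jobs) = 4.1784.
Expected ticks from 0 jobs to 3 jobs: 5.1174.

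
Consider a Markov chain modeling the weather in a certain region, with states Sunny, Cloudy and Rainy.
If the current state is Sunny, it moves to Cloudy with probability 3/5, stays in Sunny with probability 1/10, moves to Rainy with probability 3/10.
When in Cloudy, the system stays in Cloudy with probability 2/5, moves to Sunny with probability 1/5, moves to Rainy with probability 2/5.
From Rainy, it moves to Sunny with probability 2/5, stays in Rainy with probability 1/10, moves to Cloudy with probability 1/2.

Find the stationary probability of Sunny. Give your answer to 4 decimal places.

Let the stationary distribution be π with π = πP and π_1 + π_2 + π_3 = 1.
π_1 = 0.1·π_1 + 0.2·π_2 + 0.4·π_3
π_2 = 0.6·π_1 + 0.4·π_2 + 0.5·π_3
Solving with the normalization constraint gives π = (0.2345, 0.4759, 0.2897).
So the stationary probability of Sunny is 0.2345.

0.2345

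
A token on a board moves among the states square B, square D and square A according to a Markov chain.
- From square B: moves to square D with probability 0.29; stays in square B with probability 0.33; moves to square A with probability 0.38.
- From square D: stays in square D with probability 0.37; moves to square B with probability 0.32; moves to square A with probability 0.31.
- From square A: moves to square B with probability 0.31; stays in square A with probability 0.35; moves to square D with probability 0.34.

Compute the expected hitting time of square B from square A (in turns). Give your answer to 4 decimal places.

Let t(s) be the expected number of turns to first reach square B from state s, with t(square B) = 0. Conditioning on the first turn:
t(square D) = 1 + 0.37·t(square D) + 0.31·t(square A)
t(square A) = 1 + 0.34·t(square D) + 0.35·t(square A)
Solving: t(square D) = 3.1569, t(square A) = 3.1897.
Expected turns from square A to square B: 3.1897.

3.1897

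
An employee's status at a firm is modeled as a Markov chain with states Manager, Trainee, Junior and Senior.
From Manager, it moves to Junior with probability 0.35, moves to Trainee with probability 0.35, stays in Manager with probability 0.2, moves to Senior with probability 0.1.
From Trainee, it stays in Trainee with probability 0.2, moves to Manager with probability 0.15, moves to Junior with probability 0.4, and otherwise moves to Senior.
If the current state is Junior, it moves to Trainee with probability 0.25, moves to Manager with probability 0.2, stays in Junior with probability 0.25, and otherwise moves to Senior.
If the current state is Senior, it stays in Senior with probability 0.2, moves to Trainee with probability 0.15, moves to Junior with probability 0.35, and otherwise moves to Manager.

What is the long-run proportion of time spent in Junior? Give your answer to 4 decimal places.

0.3289

Let the stationary distribution be π with π = πP and π_1 + π_2 + π_3 + π_4 = 1.
π_1 = 0.2·π_1 + 0.15·π_2 + 0.2·π_3 + 0.3·π_4
π_2 = 0.35·π_1 + 0.2·π_2 + 0.25·π_3 + 0.15·π_4
π_3 = 0.35·π_1 + 0.4·π_2 + 0.25·π_3 + 0.35·π_4
Solving with the normalization constraint gives π = (0.2105, 0.2368, 0.3289, 0.2237).
So the stationary probability of Junior is 0.3289.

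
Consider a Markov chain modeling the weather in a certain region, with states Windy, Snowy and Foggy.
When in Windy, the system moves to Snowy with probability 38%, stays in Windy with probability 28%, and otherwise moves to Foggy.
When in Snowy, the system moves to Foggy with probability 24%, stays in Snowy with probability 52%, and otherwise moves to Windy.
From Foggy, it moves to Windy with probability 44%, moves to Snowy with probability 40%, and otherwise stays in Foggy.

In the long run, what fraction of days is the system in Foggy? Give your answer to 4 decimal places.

Let the stationary distribution be π with π = πP and π_1 + π_2 + π_3 = 1.
π_1 = 0.28·π_1 + 0.24·π_2 + 0.44·π_3
π_2 = 0.38·π_1 + 0.52·π_2 + 0.4·π_3
Solving with the normalization constraint gives π = (0.3021, 0.4477, 0.2502).
So the stationary probability of Foggy is 0.2502.

0.2502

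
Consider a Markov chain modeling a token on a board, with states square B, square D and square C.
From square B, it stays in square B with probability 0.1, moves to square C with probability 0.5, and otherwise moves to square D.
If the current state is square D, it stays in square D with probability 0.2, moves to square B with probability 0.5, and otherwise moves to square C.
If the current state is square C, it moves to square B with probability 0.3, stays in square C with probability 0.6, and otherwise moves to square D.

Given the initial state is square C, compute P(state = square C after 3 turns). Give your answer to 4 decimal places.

Propagate the distribution vector 3 turns from square C.
After 0 turns: (0.0000, 0.0000, 1.0000)
After 1 turn: (0.3000, 0.1000, 0.6000)
After 2 turns: (0.2600, 0.2000, 0.5400)
After 3 turns: (0.2880, 0.1980, 0.5140)
P(in square C after 3 turns) = 0.5140

0.5140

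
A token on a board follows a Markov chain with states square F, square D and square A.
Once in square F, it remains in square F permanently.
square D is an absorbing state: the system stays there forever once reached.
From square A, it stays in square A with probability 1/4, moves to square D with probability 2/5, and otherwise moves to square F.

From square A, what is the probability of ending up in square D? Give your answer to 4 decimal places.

Let h(s) be the probability of absorption at square D starting from transient state s. Then h(square D) = 1 and h(square F) = 0. By first-step analysis:
h(square A) = 0.35·0 + 0.4·1 + 0.25·h(square A)
Solving: h(square A) = 0.5333.
Starting from square A, the probability is 0.5333.

0.5333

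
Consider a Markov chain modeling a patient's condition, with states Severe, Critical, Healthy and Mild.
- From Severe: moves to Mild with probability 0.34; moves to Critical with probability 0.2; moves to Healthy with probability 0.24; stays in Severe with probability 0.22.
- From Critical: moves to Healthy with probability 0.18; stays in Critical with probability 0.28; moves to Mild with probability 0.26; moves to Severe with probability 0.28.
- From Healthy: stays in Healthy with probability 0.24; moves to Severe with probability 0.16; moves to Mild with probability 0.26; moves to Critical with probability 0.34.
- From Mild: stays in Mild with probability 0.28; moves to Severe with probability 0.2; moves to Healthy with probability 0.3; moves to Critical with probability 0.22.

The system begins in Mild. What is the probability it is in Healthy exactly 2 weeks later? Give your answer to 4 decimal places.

Propagate the distribution vector 2 weeks from Mild.
After 0 weeks: (0.0000, 0.0000, 0.0000, 1.0000)
After 1 week: (0.2000, 0.2200, 0.3000, 0.2800)
After 2 weeks: (0.2096, 0.2652, 0.2436, 0.2816)
P(in Healthy after 2 weeks) = 0.2436

0.2436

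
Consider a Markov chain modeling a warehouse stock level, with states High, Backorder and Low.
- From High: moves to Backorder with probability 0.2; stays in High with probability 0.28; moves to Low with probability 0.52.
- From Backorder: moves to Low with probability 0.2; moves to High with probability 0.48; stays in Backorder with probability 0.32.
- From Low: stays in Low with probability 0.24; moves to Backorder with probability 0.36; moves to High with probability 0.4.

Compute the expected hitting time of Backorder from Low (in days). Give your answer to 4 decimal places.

Let t(s) be the expected number of days to first reach Backorder from state s, with t(Backorder) = 0. Conditioning on the first day:
t(High) = 1 + 0.28·t(High) + 0.52·t(Low)
t(Low) = 1 + 0.4·t(High) + 0.24·t(Low)
Solving: t(High) = 3.7736, t(Low) = 3.3019.
Expected days from Low to Backorder: 3.3019.

3.3019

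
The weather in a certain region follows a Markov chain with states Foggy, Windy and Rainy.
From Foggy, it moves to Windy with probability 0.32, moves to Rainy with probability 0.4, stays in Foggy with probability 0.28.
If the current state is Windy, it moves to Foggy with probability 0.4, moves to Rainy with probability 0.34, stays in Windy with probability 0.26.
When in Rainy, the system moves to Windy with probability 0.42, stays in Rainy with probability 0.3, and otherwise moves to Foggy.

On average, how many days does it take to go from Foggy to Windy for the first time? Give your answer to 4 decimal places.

2.8061

Let t(s) be the expected number of days to first reach Windy from state s, with t(Windy) = 0. Conditioning on the first day:
t(Foggy) = 1 + 0.28·t(Foggy) + 0.4·t(Rainy)
t(Rainy) = 1 + 0.28·t(Foggy) + 0.3·t(Rainy)
Solving: t(Foggy) = 2.8061, t(Rainy) = 2.5510.
Expected days from Foggy to Windy: 2.8061.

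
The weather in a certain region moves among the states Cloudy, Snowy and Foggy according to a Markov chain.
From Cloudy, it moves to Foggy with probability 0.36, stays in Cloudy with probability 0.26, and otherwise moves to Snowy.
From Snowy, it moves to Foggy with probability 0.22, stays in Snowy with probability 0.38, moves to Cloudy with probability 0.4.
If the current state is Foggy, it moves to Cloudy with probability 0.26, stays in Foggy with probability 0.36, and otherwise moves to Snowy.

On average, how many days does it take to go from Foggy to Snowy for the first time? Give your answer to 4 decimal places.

Let t(s) be the expected number of days to first reach Snowy from state s, with t(Snowy) = 0. Conditioning on the first day:
t(Cloudy) = 1 + 0.26·t(Cloudy) + 0.36·t(Foggy)
t(Foggy) = 1 + 0.26·t(Cloudy) + 0.36·t(Foggy)
Solving: t(Cloudy) = 2.6316, t(Foggy) = 2.6316.
Expected days from Foggy to Snowy: 2.6316.

2.6316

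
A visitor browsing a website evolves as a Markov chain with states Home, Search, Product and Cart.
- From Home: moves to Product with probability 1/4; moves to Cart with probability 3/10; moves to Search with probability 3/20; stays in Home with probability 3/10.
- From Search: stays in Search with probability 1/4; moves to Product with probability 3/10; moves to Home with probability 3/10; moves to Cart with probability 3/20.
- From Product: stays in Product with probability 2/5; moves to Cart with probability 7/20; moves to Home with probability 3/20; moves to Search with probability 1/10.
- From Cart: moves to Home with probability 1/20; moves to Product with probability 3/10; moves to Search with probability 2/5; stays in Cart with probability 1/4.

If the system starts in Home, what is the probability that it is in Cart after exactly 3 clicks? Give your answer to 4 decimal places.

Propagate the distribution vector 3 clicks from Home.
After 0 clicks: (1.0000, 0.0000, 0.0000, 0.0000)
After 1 click: (0.3000, 0.1500, 0.2500, 0.3000)
After 2 clicks: (0.1875, 0.2275, 0.3100, 0.2750)
After 3 clicks: (0.1848, 0.2260, 0.3216, 0.2676)
P(in Cart after 3 clicks) = 0.2676

0.2676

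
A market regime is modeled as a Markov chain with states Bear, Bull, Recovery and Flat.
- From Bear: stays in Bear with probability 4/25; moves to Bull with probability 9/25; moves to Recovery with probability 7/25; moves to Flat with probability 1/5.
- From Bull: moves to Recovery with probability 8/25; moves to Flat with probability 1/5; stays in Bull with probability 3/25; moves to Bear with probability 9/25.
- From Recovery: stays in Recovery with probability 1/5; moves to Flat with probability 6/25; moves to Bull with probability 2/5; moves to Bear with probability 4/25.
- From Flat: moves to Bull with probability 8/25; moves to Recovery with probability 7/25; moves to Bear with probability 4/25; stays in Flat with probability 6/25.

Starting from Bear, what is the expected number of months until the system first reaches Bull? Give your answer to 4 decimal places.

2.7654

Let t(s) be the expected number of months to first reach Bull from state s, with t(Bull) = 0. Conditioning on the first month:
t(Bear) = 1 + 0.16·t(Bear) + 0.28·t(Recovery) + 0.2·t(Flat)
t(Recovery) = 1 + 0.16·t(Bear) + 0.2·t(Recovery) + 0.24·t(Flat)
t(Flat) = 1 + 0.16·t(Bear) + 0.28·t(Recovery) + 0.24·t(Flat)
Solving: t(Bear) = 2.7654, t(Recovery) = 2.6673, t(Flat) = 2.8807.
Expected months from Bear to Bull: 2.7654.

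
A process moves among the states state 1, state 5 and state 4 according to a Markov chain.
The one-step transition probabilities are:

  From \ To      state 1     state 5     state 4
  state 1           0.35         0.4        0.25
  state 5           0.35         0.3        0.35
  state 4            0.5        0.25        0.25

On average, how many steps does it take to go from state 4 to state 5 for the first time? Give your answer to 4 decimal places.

3.1724

Let t(s) be the expected number of steps to first reach state 5 from state s, with t(state 5) = 0. Conditioning on the first step:
t(state 1) = 1 + 0.35·t(state 1) + 0.25·t(state 4)
t(state 4) = 1 + 0.5·t(state 1) + 0.25·t(state 4)
Solving: t(state 1) = 2.7586, t(state 4) = 3.1724.
Expected steps from state 4 to state 5: 3.1724.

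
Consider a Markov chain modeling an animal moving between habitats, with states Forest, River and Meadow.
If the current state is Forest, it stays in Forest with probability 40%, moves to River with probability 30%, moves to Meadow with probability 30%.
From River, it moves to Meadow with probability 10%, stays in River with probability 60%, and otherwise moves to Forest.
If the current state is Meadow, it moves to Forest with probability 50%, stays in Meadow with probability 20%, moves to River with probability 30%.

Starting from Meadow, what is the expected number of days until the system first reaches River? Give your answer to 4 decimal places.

Let t(s) be the expected number of days to first reach River from state s, with t(River) = 0. Conditioning on the first day:
t(Forest) = 1 + 0.4·t(Forest) + 0.3·t(Meadow)
t(Meadow) = 1 + 0.5·t(Forest) + 0.2·t(Meadow)
Solving: t(Forest) = 3.3333, t(Meadow) = 3.3333.
Expected days from Meadow to River: 3.3333.

3.3333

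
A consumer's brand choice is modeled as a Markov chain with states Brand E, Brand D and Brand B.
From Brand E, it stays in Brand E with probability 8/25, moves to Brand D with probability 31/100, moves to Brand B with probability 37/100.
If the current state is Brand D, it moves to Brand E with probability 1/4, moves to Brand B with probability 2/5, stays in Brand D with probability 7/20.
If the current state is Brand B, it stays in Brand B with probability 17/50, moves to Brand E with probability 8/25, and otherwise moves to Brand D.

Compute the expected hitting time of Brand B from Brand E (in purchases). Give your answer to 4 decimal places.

Let t(s) be the expected number of purchases to first reach Brand B from state s, with t(Brand B) = 0. Conditioning on the first purchase:
t(Brand E) = 1 + 0.32·t(Brand E) + 0.31·t(Brand D)
t(Brand D) = 1 + 0.25·t(Brand E) + 0.35·t(Brand D)
Solving: t(Brand E) = 2.6337, t(Brand D) = 2.5514.
Expected purchases from Brand E to Brand B: 2.6337.

2.6337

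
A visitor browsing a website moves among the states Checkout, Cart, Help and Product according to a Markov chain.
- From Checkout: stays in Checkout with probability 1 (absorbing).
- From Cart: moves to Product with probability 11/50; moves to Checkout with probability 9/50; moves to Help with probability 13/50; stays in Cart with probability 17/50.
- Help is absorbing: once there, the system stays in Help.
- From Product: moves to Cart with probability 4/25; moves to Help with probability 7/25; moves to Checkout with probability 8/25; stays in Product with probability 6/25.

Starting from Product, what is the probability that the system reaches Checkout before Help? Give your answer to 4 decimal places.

Let h(s) be the probability of absorption at Checkout starting from transient state s. Then h(Checkout) = 1 and h(Help) = 0. By first-step analysis:
h(Cart) = 0.18·1 + 0.34·h(Cart) + 0.26·0 + 0.22·h(Product)
h(Product) = 0.32·1 + 0.16·h(Cart) + 0.28·0 + 0.24·h(Product)
Solving: h(Cart) = 0.4443, h(Product) = 0.5146.
Starting from Product, the probability is 0.5146.

0.5146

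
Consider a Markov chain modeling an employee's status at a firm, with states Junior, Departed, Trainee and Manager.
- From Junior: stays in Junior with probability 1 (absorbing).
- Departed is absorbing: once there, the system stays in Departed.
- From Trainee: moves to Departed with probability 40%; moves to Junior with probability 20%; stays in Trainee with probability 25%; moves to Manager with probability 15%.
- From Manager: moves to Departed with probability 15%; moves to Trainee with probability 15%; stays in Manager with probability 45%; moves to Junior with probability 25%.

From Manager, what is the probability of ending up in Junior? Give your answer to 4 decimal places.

Let h(s) be the probability of absorption at Junior starting from transient state s. Then h(Junior) = 1 and h(Departed) = 0. By first-step analysis:
h(Trainee) = 0.2·1 + 0.4·0 + 0.25·h(Trainee) + 0.15·h(Manager)
h(Manager) = 0.25·1 + 0.15·0 + 0.15·h(Trainee) + 0.45·h(Manager)
Solving: h(Trainee) = 0.3782, h(Manager) = 0.5577.
Starting from Manager, the probability is 0.5577.

0.5577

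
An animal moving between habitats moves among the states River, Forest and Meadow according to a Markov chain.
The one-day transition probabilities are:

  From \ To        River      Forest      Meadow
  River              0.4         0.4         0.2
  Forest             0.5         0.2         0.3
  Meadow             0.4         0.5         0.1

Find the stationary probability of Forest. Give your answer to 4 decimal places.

Let the stationary distribution be π with π = πP and π_1 + π_2 + π_3 = 1.
π_1 = 0.4·π_1 + 0.5·π_2 + 0.4·π_3
π_2 = 0.4·π_1 + 0.2·π_2 + 0.5·π_3
Solving with the normalization constraint gives π = (0.4351, 0.3511, 0.2137).
So the stationary probability of Forest is 0.3511.

0.3511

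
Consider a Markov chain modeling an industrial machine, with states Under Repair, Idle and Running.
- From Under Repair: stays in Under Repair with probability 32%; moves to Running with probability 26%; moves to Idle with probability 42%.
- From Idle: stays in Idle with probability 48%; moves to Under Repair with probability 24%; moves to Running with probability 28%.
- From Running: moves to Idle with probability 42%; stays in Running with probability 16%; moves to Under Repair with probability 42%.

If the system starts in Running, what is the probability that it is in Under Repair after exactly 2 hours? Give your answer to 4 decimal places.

0.3024

Sum over the intermediate state after 1 hour:
P = P(Running→Under Repair)·P(Under Repair→Under Repair) + P(Running→Idle)·P(Idle→Under Repair) + P(Running→Running)·P(Running→Under Repair)
  = 0.42×0.32 + 0.42×0.24 + 0.16×0.42
  = 0.1344 + 0.1008 + 0.0672 = 0.3024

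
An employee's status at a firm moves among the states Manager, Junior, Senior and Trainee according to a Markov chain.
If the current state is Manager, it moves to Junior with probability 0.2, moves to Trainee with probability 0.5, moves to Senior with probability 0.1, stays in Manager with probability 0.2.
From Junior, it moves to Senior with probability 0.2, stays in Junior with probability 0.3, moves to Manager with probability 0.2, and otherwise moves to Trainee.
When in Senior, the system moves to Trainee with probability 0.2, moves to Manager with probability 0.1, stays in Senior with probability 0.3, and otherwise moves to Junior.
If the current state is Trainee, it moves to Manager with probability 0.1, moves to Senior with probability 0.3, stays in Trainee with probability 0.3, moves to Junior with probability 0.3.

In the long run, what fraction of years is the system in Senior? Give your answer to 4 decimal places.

Let the stationary distribution be π with π = πP and π_1 + π_2 + π_3 + π_4 = 1.
π_1 = 0.2·π_1 + 0.2·π_2 + 0.1·π_3 + 0.1·π_4
π_2 = 0.2·π_1 + 0.3·π_2 + 0.4·π_3 + 0.3·π_4
π_3 = 0.1·π_1 + 0.2·π_2 + 0.3·π_3 + 0.3·π_4
Solving with the normalization constraint gives π = (0.1455, 0.3094, 0.2400, 0.3051).
So the stationary probability of Senior is 0.2400.

0.2400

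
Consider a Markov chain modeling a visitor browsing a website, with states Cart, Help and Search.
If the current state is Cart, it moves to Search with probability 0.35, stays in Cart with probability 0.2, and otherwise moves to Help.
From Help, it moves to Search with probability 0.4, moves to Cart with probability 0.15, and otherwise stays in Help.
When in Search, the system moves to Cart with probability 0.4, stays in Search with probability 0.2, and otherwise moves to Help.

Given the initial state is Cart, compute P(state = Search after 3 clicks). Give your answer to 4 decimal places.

0.3236

Propagate the distribution vector 3 clicks from Cart.
After 0 clicks: (1.0000, 0.0000, 0.0000)
After 1 click: (0.2000, 0.4500, 0.3500)
After 2 clicks: (0.2475, 0.4325, 0.3200)
After 3 clicks: (0.2424, 0.4340, 0.3236)
P(in Search after 3 clicks) = 0.3236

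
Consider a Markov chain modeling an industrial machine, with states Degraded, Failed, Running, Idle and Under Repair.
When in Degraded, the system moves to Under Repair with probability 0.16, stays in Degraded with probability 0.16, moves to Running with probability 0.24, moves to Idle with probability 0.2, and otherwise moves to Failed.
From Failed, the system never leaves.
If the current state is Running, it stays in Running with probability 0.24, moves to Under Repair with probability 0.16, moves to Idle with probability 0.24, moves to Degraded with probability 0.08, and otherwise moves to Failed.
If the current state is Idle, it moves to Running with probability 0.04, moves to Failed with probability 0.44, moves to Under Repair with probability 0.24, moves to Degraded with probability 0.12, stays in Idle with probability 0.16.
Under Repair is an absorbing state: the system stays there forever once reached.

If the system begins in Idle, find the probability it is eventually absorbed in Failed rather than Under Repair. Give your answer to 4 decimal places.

0.6428

Let h(s) be the probability of absorption at Failed starting from transient state s. Then h(Failed) = 1 and h(Under Repair) = 0. By first-step analysis:
h(Degraded) = 0.16·h(Degraded) + 0.24·1 + 0.24·h(Running) + 0.2·h(Idle) + 0.16·0
h(Running) = 0.08·h(Degraded) + 0.28·1 + 0.24·h(Running) + 0.24·h(Idle) + 0.16·0
h(Idle) = 0.12·h(Degraded) + 0.44·1 + 0.04·h(Running) + 0.16·h(Idle) + 0.24·0
Solving: h(Degraded) = 0.6207, h(Running) = 0.6367, h(Idle) = 0.6428.
Starting from Idle, the probability is 0.6428.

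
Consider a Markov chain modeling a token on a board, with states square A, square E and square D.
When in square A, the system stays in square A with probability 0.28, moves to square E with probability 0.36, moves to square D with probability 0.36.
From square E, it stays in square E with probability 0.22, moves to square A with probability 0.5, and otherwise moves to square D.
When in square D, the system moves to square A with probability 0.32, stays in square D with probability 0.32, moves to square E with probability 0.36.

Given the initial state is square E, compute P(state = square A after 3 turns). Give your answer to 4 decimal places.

0.3657

Propagate the distribution vector 3 turns from square E.
After 0 turns: (0.0000, 1.0000, 0.0000)
After 1 turn: (0.5000, 0.2200, 0.2800)
After 2 turns: (0.3396, 0.3292, 0.3312)
After 3 turns: (0.3657, 0.3139, 0.3204)
P(in square A after 3 turns) = 0.3657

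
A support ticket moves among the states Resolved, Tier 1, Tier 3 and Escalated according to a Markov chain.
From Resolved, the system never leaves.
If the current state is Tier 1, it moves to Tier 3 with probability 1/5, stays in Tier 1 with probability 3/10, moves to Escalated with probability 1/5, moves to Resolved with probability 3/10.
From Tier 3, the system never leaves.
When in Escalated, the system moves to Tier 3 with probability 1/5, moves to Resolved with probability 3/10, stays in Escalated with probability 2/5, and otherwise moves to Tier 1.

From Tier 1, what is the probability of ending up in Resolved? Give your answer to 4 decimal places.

Let h(s) be the probability of absorption at Resolved starting from transient state s. Then h(Resolved) = 1 and h(Tier 3) = 0. By first-step analysis:
h(Tier 1) = 0.3·1 + 0.3·h(Tier 1) + 0.2·0 + 0.2·h(Escalated)
h(Escalated) = 0.3·1 + 0.1·h(Tier 1) + 0.2·0 + 0.4·h(Escalated)
Solving: h(Tier 1) = 0.6000, h(Escalated) = 0.6000.
Starting from Tier 1, the probability is 0.6000.

0.6000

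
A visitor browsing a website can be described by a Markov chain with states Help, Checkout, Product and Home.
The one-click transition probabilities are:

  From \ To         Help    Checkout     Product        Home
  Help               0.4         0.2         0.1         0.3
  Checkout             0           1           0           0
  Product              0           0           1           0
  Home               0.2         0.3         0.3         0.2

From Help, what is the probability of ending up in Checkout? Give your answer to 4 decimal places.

Let h(s) be the probability of absorption at Checkout starting from transient state s. Then h(Checkout) = 1 and h(Product) = 0. By first-step analysis:
h(Help) = 0.4·h(Help) + 0.2·1 + 0.1·0 + 0.3·h(Home)
h(Home) = 0.2·h(Help) + 0.3·1 + 0.3·0 + 0.2·h(Home)
Solving: h(Help) = 0.5952, h(Home) = 0.5238.
Starting from Help, the probability is 0.5952.

0.5952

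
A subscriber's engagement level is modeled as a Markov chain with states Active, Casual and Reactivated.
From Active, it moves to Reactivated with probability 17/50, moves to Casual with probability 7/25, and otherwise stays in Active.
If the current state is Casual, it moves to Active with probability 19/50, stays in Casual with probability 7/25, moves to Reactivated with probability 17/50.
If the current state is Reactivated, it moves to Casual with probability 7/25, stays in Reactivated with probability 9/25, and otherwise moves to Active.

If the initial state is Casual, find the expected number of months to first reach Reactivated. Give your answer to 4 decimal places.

2.9412

Let t(s) be the expected number of months to first reach Reactivated from state s, with t(Reactivated) = 0. Conditioning on the first month:
t(Active) = 1 + 0.38·t(Active) + 0.28·t(Casual)
t(Casual) = 1 + 0.38·t(Active) + 0.28·t(Casual)
Solving: t(Active) = 2.9412, t(Casual) = 2.9412.
Expected months from Casual to Reactivated: 2.9412.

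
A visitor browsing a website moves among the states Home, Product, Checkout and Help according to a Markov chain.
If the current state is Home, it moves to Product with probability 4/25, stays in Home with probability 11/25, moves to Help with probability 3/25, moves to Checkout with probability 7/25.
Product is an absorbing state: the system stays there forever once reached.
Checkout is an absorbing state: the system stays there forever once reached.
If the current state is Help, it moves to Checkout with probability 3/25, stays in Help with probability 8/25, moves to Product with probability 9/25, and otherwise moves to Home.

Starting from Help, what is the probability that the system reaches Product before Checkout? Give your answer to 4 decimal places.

0.6547

Let h(s) be the probability of absorption at Product starting from transient state s. Then h(Product) = 1 and h(Checkout) = 0. By first-step analysis:
h(Home) = 0.44·h(Home) + 0.16·1 + 0.28·0 + 0.12·h(Help)
h(Help) = 0.2·h(Home) + 0.36·1 + 0.12·0 + 0.32·h(Help)
Solving: h(Home) = 0.4260, h(Help) = 0.6547.
Starting from Help, the probability is 0.6547.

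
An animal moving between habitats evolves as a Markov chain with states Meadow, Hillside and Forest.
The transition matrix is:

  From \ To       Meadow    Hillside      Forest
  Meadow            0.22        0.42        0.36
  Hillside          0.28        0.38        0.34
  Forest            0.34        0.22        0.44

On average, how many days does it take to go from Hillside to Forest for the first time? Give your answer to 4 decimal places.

Let t(s) be the expected number of days to first reach Forest from state s, with t(Forest) = 0. Conditioning on the first day:
t(Meadow) = 1 + 0.22·t(Meadow) + 0.42·t(Hillside)
t(Hillside) = 1 + 0.28·t(Meadow) + 0.38·t(Hillside)
Solving: t(Meadow) = 2.8415, t(Hillside) = 2.8962.
Expected days from Hillside to Forest: 2.8962.

2.8962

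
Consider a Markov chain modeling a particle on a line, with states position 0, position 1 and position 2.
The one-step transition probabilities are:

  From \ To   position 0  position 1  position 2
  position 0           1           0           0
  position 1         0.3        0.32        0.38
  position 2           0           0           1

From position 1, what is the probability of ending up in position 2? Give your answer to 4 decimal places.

Let h(s) be the probability of absorption at position 2 starting from transient state s. Then h(position 2) = 1 and h(position 0) = 0. By first-step analysis:
h(position 1) = 0.3·0 + 0.32·h(position 1) + 0.38·1
Solving: h(position 1) = 0.5588.
Starting from position 1, the probability is 0.5588.

0.5588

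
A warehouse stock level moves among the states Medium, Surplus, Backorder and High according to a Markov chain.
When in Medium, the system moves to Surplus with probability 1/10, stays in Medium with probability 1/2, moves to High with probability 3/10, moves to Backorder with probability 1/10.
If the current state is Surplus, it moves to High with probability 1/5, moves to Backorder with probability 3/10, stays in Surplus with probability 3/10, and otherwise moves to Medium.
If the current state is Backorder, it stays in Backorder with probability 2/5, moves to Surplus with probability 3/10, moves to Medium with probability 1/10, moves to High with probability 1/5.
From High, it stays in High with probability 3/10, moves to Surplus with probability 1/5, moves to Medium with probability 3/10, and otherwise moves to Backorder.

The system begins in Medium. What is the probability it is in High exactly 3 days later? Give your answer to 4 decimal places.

0.2650

Propagate the distribution vector 3 days from Medium.
After 0 days: (1.0000, 0.0000, 0.0000, 0.0000)
After 1 day: (0.5000, 0.1000, 0.1000, 0.3000)
After 2 days: (0.3700, 0.1700, 0.1800, 0.2800)
After 3 days: (0.3210, 0.1980, 0.2160, 0.2650)
P(in High after 3 days) = 0.2650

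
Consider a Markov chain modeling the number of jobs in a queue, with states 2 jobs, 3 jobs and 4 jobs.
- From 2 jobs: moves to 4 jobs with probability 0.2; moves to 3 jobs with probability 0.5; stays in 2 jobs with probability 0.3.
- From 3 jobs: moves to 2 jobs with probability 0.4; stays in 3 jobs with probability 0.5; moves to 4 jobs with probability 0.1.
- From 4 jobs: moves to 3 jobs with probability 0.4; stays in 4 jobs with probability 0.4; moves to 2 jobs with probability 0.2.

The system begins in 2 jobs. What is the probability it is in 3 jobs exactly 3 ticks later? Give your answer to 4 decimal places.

0.4810

Propagate the distribution vector 3 ticks from 2 jobs.
After 0 ticks: (1.0000, 0.0000, 0.0000)
After 1 tick: (0.3000, 0.5000, 0.2000)
After 2 ticks: (0.3300, 0.4800, 0.1900)
After 3 ticks: (0.3290, 0.4810, 0.1900)
P(in 3 jobs after 3 ticks) = 0.4810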